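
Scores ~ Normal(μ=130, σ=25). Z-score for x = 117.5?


z = (x - μ)/σ = (117.5 - 130)/25 = -0.5

z = -0.5


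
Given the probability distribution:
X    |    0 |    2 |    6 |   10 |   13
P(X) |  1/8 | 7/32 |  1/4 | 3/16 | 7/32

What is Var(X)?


E[X] = 213/32
E[X²] = 2099/32
Var(X) = E[X²] - (E[X])² = 2099/32 - 45369/1024 = 21799/1024

Var(X) = 21799/1024 ≈ 21.2881


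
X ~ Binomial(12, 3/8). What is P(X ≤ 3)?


P(X ≤ 3) = Σ P(X=i) for i=0..3
P(X=0) = 244140625/68719476736
P(X=1) = 439453125/17179869184
P(X=2) = 2900390625/34359738368
P(X=3) = 2900390625/17179869184
Sum = 19404296875/68719476736

P(X ≤ 3) = 19404296875/68719476736 ≈ 28.24%


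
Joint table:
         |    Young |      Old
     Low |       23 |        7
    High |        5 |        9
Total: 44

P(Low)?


P(Low) = (23+7)/44 = 30/44 = 15/22

P(Low) = 15/22 ≈ 68.18%


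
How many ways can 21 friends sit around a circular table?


Circular arrangements of 21 distinct objects: fix one position to break rotational symmetry.
(n-1)! = 20! = 2432902008176640000

2432902008176640000


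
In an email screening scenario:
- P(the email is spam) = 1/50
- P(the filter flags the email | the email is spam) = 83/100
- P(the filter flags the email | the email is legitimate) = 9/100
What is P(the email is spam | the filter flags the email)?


Using Bayes' theorem:
P(A|B) = P(B|A)·P(A) / P(B)

P(the filter flags the email) = 83/100 × 1/50 + 9/100 × 49/50
= 83/5000 + 441/5000 = 131/1250

P(the email is spam|the filter flags the email) = (83/5000) / (131/1250) = 83/524

P(the email is spam|the filter flags the email) = 83/524 ≈ 15.84%


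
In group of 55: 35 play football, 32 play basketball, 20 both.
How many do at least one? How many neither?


|A∪B| = 35+32-20 = 47
Neither = 55-47 = 8

At least one: 47; Neither: 8


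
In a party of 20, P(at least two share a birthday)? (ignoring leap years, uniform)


P(all different) = Π(365-i)/365 for i=0..19
= 0.588562
P(match) = 1 - 0.588562 = 0.411438

P ≈ 0.4114 ≈ 41.14%


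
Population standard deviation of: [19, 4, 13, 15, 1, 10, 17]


Mean = 79/7
  (19-79/7)²=2916/49
  (4-79/7)²=2601/49
  (13-79/7)²=144/49
  (15-79/7)²=676/49
  (1-79/7)²=5184/49
  (10-79/7)²=81/49
  (17-79/7)²=1600/49
Σ(x-μ)² = 1886/7
σ² = (1886/7)/7 = 1886/49

σ = √(1886/49) ≈ 6.2040


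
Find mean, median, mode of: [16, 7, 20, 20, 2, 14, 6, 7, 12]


Sorted: [2, 6, 7, 7, 12, 14, 16, 20, 20]
Mean = 104/9
Median = 12
Freq: {16: 1, 7: 2, 20: 2, 2: 1, 14: 1, 6: 1, 12: 1}
Mode: [7, 20]

Mean=104/9, Median=12, Mode=[7, 20]


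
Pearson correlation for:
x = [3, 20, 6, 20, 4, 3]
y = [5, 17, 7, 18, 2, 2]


n=6, Σx=56, Σy=51, Σxy=771, Σx²=870, Σy²=695
r = (6×771 - 56×51)/√((6×870 - 56²)(6×695 - 51²))
= 1770/√(2084×1569) = 1770/√3269796 ≈ 1770/1808.2577 ≈ 0.9788

r ≈ 0.9788


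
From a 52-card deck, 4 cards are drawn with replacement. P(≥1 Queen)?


P(not a Queen) = 48/52 = 12/13
P(none in 4 draws) = (12/13)^4 = 20736/28561
P(≥1 Queen) = 1 - 20736/28561 = 7825/28561

P = 7825/28561 ≈ 27.40%


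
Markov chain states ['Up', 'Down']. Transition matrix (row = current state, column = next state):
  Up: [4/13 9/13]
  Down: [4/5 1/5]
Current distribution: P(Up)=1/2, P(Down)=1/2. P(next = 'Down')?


P(next=Down) = Σᵢ P(now=i)×P(i→Down)
= 1/2×9/13 + 1/2×1/5
= 9/26 + 1/10 = 29/65

P = 29/65 ≈ 0.4462


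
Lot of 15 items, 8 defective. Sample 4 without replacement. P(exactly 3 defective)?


Hypergeometric: C(8,3)×C(7,1)/C(15,4)
= 56×7/1365 = 56/195

P(X=3) = 56/195 ≈ 28.72%


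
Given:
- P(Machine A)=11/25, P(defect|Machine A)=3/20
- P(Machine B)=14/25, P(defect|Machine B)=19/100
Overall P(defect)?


P(B) = Σ P(B|Aᵢ)×P(Aᵢ)
  3/20×11/25 = 33/500
  19/100×14/25 = 133/1250
Sum = 431/2500

P(defect) = 431/2500 ≈ 17.24%


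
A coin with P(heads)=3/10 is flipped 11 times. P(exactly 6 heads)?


Binomial: P(X=6) = C(11,6)×p^6×(1-p)^5
= 462 × 729/1000000 × 16807/100000 = 2830281993/50000000000

P(X=6) = 2830281993/50000000000 ≈ 5.66%


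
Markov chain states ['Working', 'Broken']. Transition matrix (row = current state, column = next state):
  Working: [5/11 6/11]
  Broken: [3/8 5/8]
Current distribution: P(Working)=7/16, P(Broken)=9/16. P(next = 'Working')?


P(next=Working) = Σᵢ P(now=i)×P(i→Working)
= 7/16×5/11 + 9/16×3/8
= 35/176 + 27/128 = 577/1408

P = 577/1408 ≈ 0.4098


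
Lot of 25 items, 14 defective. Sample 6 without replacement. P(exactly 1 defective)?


Hypergeometric: C(14,1)×C(11,5)/C(25,6)
= 14×462/177100 = 21/575

P(X=1) = 21/575 ≈ 3.65%


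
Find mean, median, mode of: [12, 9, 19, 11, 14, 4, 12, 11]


Sorted: [4, 9, 11, 11, 12, 12, 14, 19]
Mean = 92/8 = 23/2
Median = 23/2
Freq: {12: 2, 9: 1, 19: 1, 11: 2, 14: 1, 4: 1}
Mode: [11, 12]

Mean=23/2, Median=23/2, Mode=[11, 12]


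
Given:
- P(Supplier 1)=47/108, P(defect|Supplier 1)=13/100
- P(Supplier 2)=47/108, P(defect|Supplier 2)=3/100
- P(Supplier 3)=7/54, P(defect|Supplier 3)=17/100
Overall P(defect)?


P(B) = Σ P(B|Aᵢ)×P(Aᵢ)
  13/100×47/108 = 611/10800
  3/100×47/108 = 47/3600
  17/100×7/54 = 119/5400
Sum = 11/120

P(defect) = 11/120 ≈ 9.17%


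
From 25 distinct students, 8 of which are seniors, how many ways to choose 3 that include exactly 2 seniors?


Choose 2 of the 8 seniors and 1 of the other 17 students:
C(8,2)×C(17,1) = 28×17 = 476

476


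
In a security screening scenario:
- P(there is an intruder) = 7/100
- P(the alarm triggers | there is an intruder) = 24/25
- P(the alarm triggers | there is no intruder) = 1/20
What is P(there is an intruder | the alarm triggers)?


Using Bayes' theorem:
P(A|B) = P(B|A)·P(A) / P(B)

P(the alarm triggers) = 24/25 × 7/100 + 1/20 × 93/100
= 42/625 + 93/2000 = 1137/10000

P(there is an intruder|the alarm triggers) = (42/625) / (1137/10000) = 224/379

P(there is an intruder|the alarm triggers) = 224/379 ≈ 59.10%


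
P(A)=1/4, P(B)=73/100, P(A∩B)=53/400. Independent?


P(A)×P(B) = 73/400
P(A∩B) = 53/400
Not equal → NOT independent

No, not independent


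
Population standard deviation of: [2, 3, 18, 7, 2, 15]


Mean = 47/6
  (2-47/6)²=1225/36
  (3-47/6)²=841/36
  (18-47/6)²=3721/36
  (7-47/6)²=25/36
  (2-47/6)²=1225/36
  (15-47/6)²=1849/36
Σ(x-μ)² = 1481/6
σ² = (1481/6)/6 = 1481/36

σ = √(1481/36) ≈ 6.4140


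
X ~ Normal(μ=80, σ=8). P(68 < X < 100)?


z₁=(68-80)/8=-1.5, z₂=(100-80)/8=2.5
P = Φ(2.5) - Φ(-1.5) = 0.993790 - 0.066807 = 0.926983 ≈ 0.9270

P(68 < X < 100) ≈ 0.9270


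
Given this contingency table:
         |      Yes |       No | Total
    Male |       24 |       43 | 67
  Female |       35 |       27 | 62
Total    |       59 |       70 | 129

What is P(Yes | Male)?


P(Yes | Male) = 24/(24+43) = 24/67

P(Yes|Male) = 24/67 ≈ 35.82%


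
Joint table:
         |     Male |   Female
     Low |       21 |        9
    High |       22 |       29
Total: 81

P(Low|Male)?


P(Low|Male) = 21/(21+22) = 21/43

P = 21/43 ≈ 48.84%


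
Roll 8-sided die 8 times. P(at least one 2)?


P(no 2)^8 = (7/8)^8 = 5764801/16777216
P(≥1) = 1 - 5764801/16777216 = 11012415/16777216

P = 11012415/16777216 ≈ 65.64%


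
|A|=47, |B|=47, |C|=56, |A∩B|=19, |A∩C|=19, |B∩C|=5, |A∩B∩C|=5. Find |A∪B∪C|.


|A∪B∪C| = 47+47+56-19-19-5+5 = 112

|A∪B∪C| = 112


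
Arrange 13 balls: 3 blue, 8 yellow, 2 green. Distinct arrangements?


13!/(3!×8!×2!) = 12870

12870


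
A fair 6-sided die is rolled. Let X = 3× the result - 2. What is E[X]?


E[die] = (1+6)/2 = 7/2
E[X] = 3×7/2 - 2 = 17/2

E[X] = 17/2


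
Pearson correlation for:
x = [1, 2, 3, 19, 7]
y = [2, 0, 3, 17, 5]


n=5, Σx=32, Σy=27, Σxy=369, Σx²=424, Σy²=327
r = (5×369 - 32×27)/√((5×424 - 32²)(5×327 - 27²))
= 981/√(1096×906) = 981/√992976 ≈ 981/996.4818 ≈ 0.9845

r ≈ 0.9845


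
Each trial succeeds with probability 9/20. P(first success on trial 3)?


Geometric: P(X=3) = (1-p)^(k-1)×p = (11/20)^2×9/20 = 1089/8000

P(X=3) = 1089/8000 ≈ 13.61%


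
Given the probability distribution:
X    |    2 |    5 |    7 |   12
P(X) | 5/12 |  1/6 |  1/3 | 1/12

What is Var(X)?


E[X] = 5
E[X²] = 205/6
Var(X) = E[X²] - (E[X])² = 205/6 - 25 = 55/6

Var(X) = 55/6 ≈ 9.1667


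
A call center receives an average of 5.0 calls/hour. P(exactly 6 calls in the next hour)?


Poisson(λ=5.0): P(X=6) = e^(-λ)×λ^k/k!
= e^(-5.0) × 5.0^6 / 6!
≈ 0.006737946999 × 15625 / 720 ≈ 0.146223

P(X=6) ≈ 0.146223 ≈ 14.62%


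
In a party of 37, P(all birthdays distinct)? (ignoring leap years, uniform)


P(all different) = Π(365-i)/365 for i=0..36
= (365/365)×(364/365)×...×(329/365)
= 0.151266

P ≈ 0.1513 ≈ 15.13%


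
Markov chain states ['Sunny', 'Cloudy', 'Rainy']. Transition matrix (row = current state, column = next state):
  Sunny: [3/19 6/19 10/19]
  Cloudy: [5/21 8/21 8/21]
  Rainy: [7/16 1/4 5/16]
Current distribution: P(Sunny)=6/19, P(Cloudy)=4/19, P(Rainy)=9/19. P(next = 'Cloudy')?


P(next=Cloudy) = Σᵢ P(now=i)×P(i→Cloudy)
= 6/19×6/19 + 4/19×8/21 + 9/19×1/4
= 36/361 + 32/399 + 9/76 = 9047/30324

P = 9047/30324 ≈ 0.2983


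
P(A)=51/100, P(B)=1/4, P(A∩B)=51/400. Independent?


P(A)×P(B) = 51/400
P(A∩B) = 51/400
Equal ✓ → Independent

Yes, independent


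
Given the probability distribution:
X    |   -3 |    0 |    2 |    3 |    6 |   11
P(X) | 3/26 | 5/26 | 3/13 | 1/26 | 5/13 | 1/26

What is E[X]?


E[X] = Σ x·P(X=x)
= (-3)×(3/26) + (0)×(5/26) + (2)×(3/13) + (3)×(1/26) + (6)×(5/13) + (11)×(1/26)
= 77/26

E[X] = 77/26


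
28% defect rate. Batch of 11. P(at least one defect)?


P(all good) = (18/25)^11 = 64268410079232/2384185791015625
P(≥1 defect) = 2319917380936393/2384185791015625

P = 2319917380936393/2384185791015625 ≈ 97.30%


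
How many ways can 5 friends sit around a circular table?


Circular arrangements of 5 distinct objects: fix one position to break rotational symmetry.
(n-1)! = 4! = 24

24


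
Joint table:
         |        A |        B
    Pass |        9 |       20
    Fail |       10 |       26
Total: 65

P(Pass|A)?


P(Pass|A) = 9/(9+10) = 9/19

P = 9/19 ≈ 47.37%


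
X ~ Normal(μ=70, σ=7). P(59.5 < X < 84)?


z₁=(59.5-70)/7=-1.5, z₂=(84-70)/7=2.0
P = Φ(2.0) - Φ(-1.5) = 0.977250 - 0.066807 = 0.910443 ≈ 0.9104

P(59.5 < X < 84) ≈ 0.9104


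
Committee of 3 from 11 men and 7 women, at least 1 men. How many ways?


Count by #men:
  1M,2W: C(11,1)×C(7,2)=231
  2M,1W: C(11,2)×C(7,1)=385
  3M,0W: C(11,3)×C(7,0)=165
Total = 781

781


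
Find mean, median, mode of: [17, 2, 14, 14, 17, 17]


Sorted: [2, 14, 14, 17, 17, 17]
Mean = 81/6 = 27/2
Median = 31/2
Freq: {17: 3, 2: 1, 14: 2}
Mode: [17]

Mean=27/2, Median=31/2, Mode=17


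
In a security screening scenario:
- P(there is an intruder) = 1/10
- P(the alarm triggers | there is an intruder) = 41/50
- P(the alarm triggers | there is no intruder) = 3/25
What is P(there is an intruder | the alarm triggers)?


Using Bayes' theorem:
P(A|B) = P(B|A)·P(A) / P(B)

P(the alarm triggers) = 41/50 × 1/10 + 3/25 × 9/10
= 41/500 + 27/250 = 19/100

P(there is an intruder|the alarm triggers) = (41/500) / (19/100) = 41/95

P(there is an intruder|the alarm triggers) = 41/95 ≈ 43.16%


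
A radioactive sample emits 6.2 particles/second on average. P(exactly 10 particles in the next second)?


Poisson(λ=6.2): P(X=10) = e^(-λ)×λ^k/k!
= e^(-6.2) × 6.2^10 / 10!
≈ 0.002029430636 × 83929936.5868 / 3628800 ≈ 0.046938

P(X=10) ≈ 0.046938 ≈ 4.69%


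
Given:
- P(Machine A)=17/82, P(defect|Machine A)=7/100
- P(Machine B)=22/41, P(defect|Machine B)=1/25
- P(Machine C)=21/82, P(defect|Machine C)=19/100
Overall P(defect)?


P(B) = Σ P(B|Aᵢ)×P(Aᵢ)
  7/100×17/82 = 119/8200
  1/25×22/41 = 22/1025
  19/100×21/82 = 399/8200
Sum = 347/4100

P(defect) = 347/4100 ≈ 8.46%


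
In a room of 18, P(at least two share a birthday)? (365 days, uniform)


P(all different) = Π(365-i)/365 for i=0..17
= 0.653089
P(match) = 1 - 0.653089 = 0.346911

P ≈ 0.3469 ≈ 34.69%


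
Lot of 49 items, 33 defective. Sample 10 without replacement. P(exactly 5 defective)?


Hypergeometric: C(33,5)×C(16,5)/C(49,10)
= 237336×4368/8217822536 = 1682928/13340621

P(X=5) = 1682928/13340621 ≈ 12.62%


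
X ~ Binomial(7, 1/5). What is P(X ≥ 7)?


P(X ≥ 7) = Σ P(X=i) for i=7..7
P(X=7) = 1/78125
Sum = 1/78125

P(X ≥ 7) = 1/78125 ≈ 0.00%


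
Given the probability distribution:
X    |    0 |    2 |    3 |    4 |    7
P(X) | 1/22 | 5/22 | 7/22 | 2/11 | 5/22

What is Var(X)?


E[X] = 41/11
E[X²] = 196/11
Var(X) = E[X²] - (E[X])² = 196/11 - 1681/121 = 475/121

Var(X) = 475/121 ≈ 3.9256


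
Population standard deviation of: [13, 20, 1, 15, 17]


Mean = 66/5
  (13-66/5)²=1/25
  (20-66/5)²=1156/25
  (1-66/5)²=3721/25
  (15-66/5)²=81/25
  (17-66/5)²=361/25
Σ(x-μ)² = 1064/5
σ² = (1064/5)/5 = 1064/25

σ = √(1064/25) ≈ 6.5238


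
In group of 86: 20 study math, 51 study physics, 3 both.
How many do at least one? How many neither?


|A∪B| = 20+51-3 = 68
Neither = 86-68 = 18

At least one: 68; Neither: 18


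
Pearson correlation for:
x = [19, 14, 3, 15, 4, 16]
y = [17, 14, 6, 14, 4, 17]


n=6, Σx=71, Σy=72, Σxy=1035, Σx²=1063, Σy²=1022
r = (6×1035 - 71×72)/√((6×1063 - 71²)(6×1022 - 72²))
= 1098/√(1337×948) = 1098/√1267476 ≈ 1098/1125.8224 ≈ 0.9753

r ≈ 0.9753


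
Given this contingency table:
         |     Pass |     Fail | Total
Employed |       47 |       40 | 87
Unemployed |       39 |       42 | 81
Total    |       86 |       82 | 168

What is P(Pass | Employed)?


P(Pass | Employed) = 47/(47+40) = 47/87

P(Pass|Employed) = 47/87 ≈ 54.02%


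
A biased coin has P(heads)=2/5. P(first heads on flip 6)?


Geometric: P(X=6) = (1-p)^(k-1)×p = (3/5)^5×2/5 = 486/15625

P(X=6) = 486/15625 ≈ 3.11%


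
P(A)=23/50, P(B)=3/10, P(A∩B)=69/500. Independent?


P(A)×P(B) = 69/500
P(A∩B) = 69/500
Equal ✓ → Independent

Yes, independent


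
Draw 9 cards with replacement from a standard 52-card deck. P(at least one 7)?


P(not a 7) = 48/52 = 12/13
P(none in 9 draws) = (12/13)^9 = 5159780352/10604499373
P(≥1 7) = 1 - 5159780352/10604499373 = 5444719021/10604499373

P = 5444719021/10604499373 ≈ 51.34%


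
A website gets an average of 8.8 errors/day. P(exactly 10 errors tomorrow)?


Poisson(λ=8.8): P(X=10) = e^(-λ)×λ^k/k!
= e^(-8.8) × 8.8^10 / 10!
≈ 0.0001507330751 × 2785009760.09 / 3628800 ≈ 0.115684

P(X=10) ≈ 0.115684 ≈ 11.57%


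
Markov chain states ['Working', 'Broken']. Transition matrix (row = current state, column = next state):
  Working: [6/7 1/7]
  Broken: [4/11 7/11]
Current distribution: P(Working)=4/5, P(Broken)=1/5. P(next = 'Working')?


P(next=Working) = Σᵢ P(now=i)×P(i→Working)
= 4/5×6/7 + 1/5×4/11
= 24/35 + 4/55 = 292/385

P = 292/385 ≈ 0.7584


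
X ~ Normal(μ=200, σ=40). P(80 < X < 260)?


z₁=(80-200)/40=-3.0, z₂=(260-200)/40=1.5
P = Φ(1.5) - Φ(-3.0) = 0.933193 - 0.001350 = 0.931843 ≈ 0.9318

P(80 < X < 260) ≈ 0.9318


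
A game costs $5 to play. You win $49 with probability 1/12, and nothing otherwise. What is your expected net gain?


E[gain] = (49-5)×1/12 + (-5)×11/12
= 11/3 - 55/12 = -11/12

Expected net gain = $-11/12 ≈ $-0.92


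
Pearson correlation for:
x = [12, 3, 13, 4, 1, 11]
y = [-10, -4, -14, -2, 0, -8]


n=6, Σx=44, Σy=-38, Σxy=-410, Σx²=460, Σy²=380
r = (6×(-410) - 44×(-38))/√((6×460 - 44²)(6×380 - (-38)²))
= -788/√(824×836) = -788/√688864 ≈ -788/829.9783 ≈ -0.9494

r ≈ -0.9494


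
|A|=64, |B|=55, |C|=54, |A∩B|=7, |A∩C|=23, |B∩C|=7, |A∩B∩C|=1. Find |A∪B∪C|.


|A∪B∪C| = 64+55+54-7-23-7+1 = 137

|A∪B∪C| = 137


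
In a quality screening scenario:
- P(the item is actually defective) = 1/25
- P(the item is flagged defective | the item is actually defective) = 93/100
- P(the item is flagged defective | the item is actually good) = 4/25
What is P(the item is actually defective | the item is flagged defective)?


Using Bayes' theorem:
P(A|B) = P(B|A)·P(A) / P(B)

P(the item is flagged defective) = 93/100 × 1/25 + 4/25 × 24/25
= 93/2500 + 96/625 = 477/2500

P(the item is actually defective|the item is flagged defective) = (93/2500) / (477/2500) = 31/159

P(the item is actually defective|the item is flagged defective) = 31/159 ≈ 19.50%


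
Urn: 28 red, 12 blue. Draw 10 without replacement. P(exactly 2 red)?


Hypergeometric: C(28,2)×C(12,8)/C(40,10)
= 378×495/847660528 = 8505/38530024

P(X=2) = 8505/38530024 ≈ 0.02%


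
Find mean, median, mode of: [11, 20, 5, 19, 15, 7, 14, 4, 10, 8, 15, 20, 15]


Sorted: [4, 5, 7, 8, 10, 11, 14, 15, 15, 15, 19, 20, 20]
Mean = 163/13
Median = 14
Freq: {11: 1, 20: 2, 5: 1, 19: 1, 15: 3, 7: 1, 14: 1, 4: 1, 10: 1, 8: 1}
Mode: [15]

Mean=163/13, Median=14, Mode=15


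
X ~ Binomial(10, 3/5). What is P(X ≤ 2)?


P(X ≤ 2) = Σ P(X=i) for i=0..2
P(X=0) = 1024/9765625
P(X=1) = 3072/1953125
P(X=2) = 20736/1953125
Sum = 120064/9765625

P(X ≤ 2) = 120064/9765625 ≈ 1.23%


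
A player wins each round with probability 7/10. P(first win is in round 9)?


Geometric: P(X=9) = (1-p)^(k-1)×p = (3/10)^8×7/10 = 45927/1000000000

P(X=9) = 45927/1000000000 ≈ 0.00%


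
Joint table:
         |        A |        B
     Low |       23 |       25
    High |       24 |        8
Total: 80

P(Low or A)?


P(Low∨A) = P(Low) + P(A) - P(Low∧A)
= (48 + 47 - 23)/80 = 72/80 = 9/10

P = 9/10 ≈ 90.00%


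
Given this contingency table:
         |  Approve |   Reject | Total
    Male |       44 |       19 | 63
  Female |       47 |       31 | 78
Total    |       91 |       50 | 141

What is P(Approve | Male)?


P(Approve | Male) = 44/(44+19) = 44/63

P(Approve|Male) = 44/63 ≈ 69.84%


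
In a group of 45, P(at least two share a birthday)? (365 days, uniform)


P(all different) = Π(365-i)/365 for i=0..44
= 0.059024
P(match) = 1 - 0.059024 = 0.940976

P ≈ 0.9410 ≈ 94.10%


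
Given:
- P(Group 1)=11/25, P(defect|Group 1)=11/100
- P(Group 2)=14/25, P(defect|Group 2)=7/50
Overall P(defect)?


P(B) = Σ P(B|Aᵢ)×P(Aᵢ)
  11/100×11/25 = 121/2500
  7/50×14/25 = 49/625
Sum = 317/2500

P(defect) = 317/2500 ≈ 12.68%


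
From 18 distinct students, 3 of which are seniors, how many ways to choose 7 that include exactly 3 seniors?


Choose 3 of the 3 seniors and 4 of the other 15 students:
C(3,3)×C(15,4) = 1×1365 = 1365

1365


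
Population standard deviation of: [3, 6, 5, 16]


Mean = 30/4 = 15/2
  (3-15/2)²=81/4
  (6-15/2)²=9/4
  (5-15/2)²=25/4
  (16-15/2)²=289/4
Σ(x-μ)² = 101
σ² = 101/4

σ = √(101/4) ≈ 5.0249


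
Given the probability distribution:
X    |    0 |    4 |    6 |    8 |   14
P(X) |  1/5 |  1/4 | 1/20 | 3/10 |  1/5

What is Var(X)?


E[X] = 13/2
E[X²] = 321/5
Var(X) = E[X²] - (E[X])² = 321/5 - 169/4 = 439/20

Var(X) = 439/20 ≈ 21.9500


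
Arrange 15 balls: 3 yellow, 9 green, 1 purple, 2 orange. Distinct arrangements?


15!/(3!×9!×1!×2!) = 300300

300300


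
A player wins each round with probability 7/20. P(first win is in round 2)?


Geometric: P(X=2) = (1-p)^(k-1)×p = (13/20)^1×7/20 = 91/400

P(X=2) = 91/400 ≈ 22.75%


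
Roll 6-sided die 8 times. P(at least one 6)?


P(no 6)^8 = (5/6)^8 = 390625/1679616
P(≥1) = 1 - 390625/1679616 = 1288991/1679616

P = 1288991/1679616 ≈ 76.74%


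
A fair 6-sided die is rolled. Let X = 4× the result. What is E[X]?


E[die] = (1+6)/2 = 7/2
E[X] = 4 × 7/2 = 14

E[X] = 14


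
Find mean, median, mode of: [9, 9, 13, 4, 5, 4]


Sorted: [4, 4, 5, 9, 9, 13]
Mean = 44/6 = 22/3
Median = 7
Freq: {9: 2, 13: 1, 4: 2, 5: 1}
Mode: [4, 9]

Mean=22/3, Median=7, Mode=[4, 9]


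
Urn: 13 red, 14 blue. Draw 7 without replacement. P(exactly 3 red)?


Hypergeometric: C(13,3)×C(14,4)/C(27,7)
= 286×1001/888030 = 1001/3105

P(X=3) = 1001/3105 ≈ 32.24%


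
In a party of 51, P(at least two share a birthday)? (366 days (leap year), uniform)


P(all different) = Π(366-i)/366 for i=0..50
= 0.025839
P(match) = 1 - 0.025839 = 0.974161

P ≈ 0.9742 ≈ 97.42%


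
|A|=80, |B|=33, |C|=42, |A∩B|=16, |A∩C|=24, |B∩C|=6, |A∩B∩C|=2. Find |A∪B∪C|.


|A∪B∪C| = 80+33+42-16-24-6+2 = 111

|A∪B∪C| = 111


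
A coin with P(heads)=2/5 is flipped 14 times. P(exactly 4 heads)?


Binomial: P(X=4) = C(14,4)×p^4×(1-p)^10
= 1001 × 16/625 × 59049/9765625 = 945728784/6103515625

P(X=4) = 945728784/6103515625 ≈ 15.49%


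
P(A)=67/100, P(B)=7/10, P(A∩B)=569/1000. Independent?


P(A)×P(B) = 469/1000
P(A∩B) = 569/1000
Not equal → NOT independent

No, not independent


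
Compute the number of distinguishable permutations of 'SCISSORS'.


Letters: 8, freq: {'S': 4, 'C': 1, 'I': 1, 'O': 1, 'R': 1}
8!/(4!×1!×1!×1!×1!) = 40320/24 = 1680

1680


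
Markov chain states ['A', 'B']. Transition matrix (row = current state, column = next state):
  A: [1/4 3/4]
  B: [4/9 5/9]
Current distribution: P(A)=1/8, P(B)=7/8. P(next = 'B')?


P(next=B) = Σᵢ P(now=i)×P(i→B)
= 1/8×3/4 + 7/8×5/9
= 3/32 + 35/72 = 167/288

P = 167/288 ≈ 0.5799


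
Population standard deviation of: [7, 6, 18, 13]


Mean = 44/4 = 11
  (7-11)²=16
  (6-11)²=25
  (18-11)²=49
  (13-11)²=4
Σ(x-μ)² = 94
σ² = 94/4 = 47/2

σ = √(47/2) ≈ 4.8477


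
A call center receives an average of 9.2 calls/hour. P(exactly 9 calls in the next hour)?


Poisson(λ=9.2): P(X=9) = e^(-λ)×λ^k/k!
= e^(-9.2) × 9.2^9 / 9!
≈ 0.0001010394018 × 472161363.287 / 362880 ≈ 0.131467

P(X=9) ≈ 0.131467 ≈ 13.15%


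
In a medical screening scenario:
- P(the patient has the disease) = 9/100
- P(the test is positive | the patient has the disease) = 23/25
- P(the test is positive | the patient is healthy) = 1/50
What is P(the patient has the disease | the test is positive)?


Using Bayes' theorem:
P(A|B) = P(B|A)·P(A) / P(B)

P(the test is positive) = 23/25 × 9/100 + 1/50 × 91/100
= 207/2500 + 91/5000 = 101/1000

P(the patient has the disease|the test is positive) = (207/2500) / (101/1000) = 414/505

P(the patient has the disease|the test is positive) = 414/505 ≈ 81.98%


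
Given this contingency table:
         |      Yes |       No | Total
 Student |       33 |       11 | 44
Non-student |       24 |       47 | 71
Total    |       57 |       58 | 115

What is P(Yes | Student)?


P(Yes | Student) = 33/(33+11) = 33/44 = 3/4

P(Yes|Student) = 3/4 ≈ 75.00%


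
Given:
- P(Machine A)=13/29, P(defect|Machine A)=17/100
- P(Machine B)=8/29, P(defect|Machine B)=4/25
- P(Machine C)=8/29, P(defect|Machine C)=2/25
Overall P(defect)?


P(B) = Σ P(B|Aᵢ)×P(Aᵢ)
  17/100×13/29 = 221/2900
  4/25×8/29 = 32/725
  2/25×8/29 = 16/725
Sum = 413/2900

P(defect) = 413/2900 ≈ 14.24%


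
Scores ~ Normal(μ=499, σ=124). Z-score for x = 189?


z = (x - μ)/σ = (189 - 499)/124 = -2.5

z = -2.5


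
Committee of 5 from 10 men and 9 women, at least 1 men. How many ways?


Count by #men:
  1M,4W: C(10,1)×C(9,4)=1260
  2M,3W: C(10,2)×C(9,3)=3780
  3M,2W: C(10,3)×C(9,2)=4320
  4M,1W: C(10,4)×C(9,1)=1890
  5M,0W: C(10,5)×C(9,0)=252
Total = 11502

11502


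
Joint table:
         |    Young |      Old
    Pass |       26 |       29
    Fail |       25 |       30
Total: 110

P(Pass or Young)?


P(Pass∨Young) = P(Pass) + P(Young) - P(Pass∧Young)
= (55 + 51 - 26)/110 = 80/110 = 8/11

P = 8/11 ≈ 72.73%


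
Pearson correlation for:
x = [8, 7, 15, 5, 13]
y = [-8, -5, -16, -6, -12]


n=5, Σx=48, Σy=-47, Σxy=-525, Σx²=532, Σy²=525
r = (5×(-525) - 48×(-47))/√((5×532 - 48²)(5×525 - (-47)²))
= -369/√(356×416) = -369/√148096 ≈ -369/384.8324 ≈ -0.9589

r ≈ -0.9589


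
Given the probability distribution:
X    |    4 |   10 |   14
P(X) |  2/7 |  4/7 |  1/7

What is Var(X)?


E[X] = 62/7
E[X²] = 628/7
Var(X) = E[X²] - (E[X])² = 628/7 - 3844/49 = 552/49

Var(X) = 552/49 ≈ 11.2653


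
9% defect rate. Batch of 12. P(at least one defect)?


P(all good) = (91/100)^12 = 322475487413604782665681/1000000000000000000000000
P(≥1 defect) = 677524512586395217334319/1000000000000000000000000

P = 677524512586395217334319/1000000000000000000000000 ≈ 67.75%


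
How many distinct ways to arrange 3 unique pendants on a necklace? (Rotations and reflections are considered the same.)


Free circular arrangements: rotations and reflections both identified.
(n-1)!/2 = 2!/2 = 2/2 = 1

1


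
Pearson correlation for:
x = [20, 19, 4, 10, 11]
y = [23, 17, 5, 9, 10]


n=5, Σx=64, Σy=64, Σxy=1003, Σx²=998, Σy²=1024
r = (5×1003 - 64×64)/√((5×998 - 64²)(5×1024 - 64²))
= 919/√(894×1024) = 919/√915456 ≈ 919/956.7946 ≈ 0.9605

r ≈ 0.9605


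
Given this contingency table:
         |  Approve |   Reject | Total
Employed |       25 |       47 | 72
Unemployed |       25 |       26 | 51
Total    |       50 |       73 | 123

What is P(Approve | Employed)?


P(Approve | Employed) = 25/(25+47) = 25/72

P(Approve|Employed) = 25/72 ≈ 34.72%


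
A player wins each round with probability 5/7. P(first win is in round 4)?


Geometric: P(X=4) = (1-p)^(k-1)×p = (2/7)^3×5/7 = 40/2401

P(X=4) = 40/2401 ≈ 1.67%


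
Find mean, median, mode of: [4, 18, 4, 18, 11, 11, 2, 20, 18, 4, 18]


Sorted: [2, 4, 4, 4, 11, 11, 18, 18, 18, 18, 20]
Mean = 128/11
Median = 11
Freq: {4: 3, 18: 4, 11: 2, 2: 1, 20: 1}
Mode: [18]

Mean=128/11, Median=11, Mode=18


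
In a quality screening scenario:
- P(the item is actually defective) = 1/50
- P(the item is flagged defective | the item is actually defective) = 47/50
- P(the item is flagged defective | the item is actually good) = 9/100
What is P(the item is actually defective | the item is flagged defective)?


Using Bayes' theorem:
P(A|B) = P(B|A)·P(A) / P(B)

P(the item is flagged defective) = 47/50 × 1/50 + 9/100 × 49/50
= 47/2500 + 441/5000 = 107/1000

P(the item is actually defective|the item is flagged defective) = (47/2500) / (107/1000) = 94/535

P(the item is actually defective|the item is flagged defective) = 94/535 ≈ 17.57%


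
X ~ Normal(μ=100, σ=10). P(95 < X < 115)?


z₁=(95-100)/10=-0.5, z₂=(115-100)/10=1.5
P = Φ(1.5) - Φ(-0.5) = 0.933193 - 0.308538 = 0.624655 ≈ 0.6247

P(95 < X < 115) ≈ 0.6247


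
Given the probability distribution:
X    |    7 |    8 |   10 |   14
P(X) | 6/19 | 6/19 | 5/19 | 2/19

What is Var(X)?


E[X] = 168/19
E[X²] = 1570/19
Var(X) = E[X²] - (E[X])² = 1570/19 - 28224/361 = 1606/361

Var(X) = 1606/361 ≈ 4.4488


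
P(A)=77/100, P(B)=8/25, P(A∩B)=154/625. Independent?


P(A)×P(B) = 154/625
P(A∩B) = 154/625
Equal ✓ → Independent

Yes, independent


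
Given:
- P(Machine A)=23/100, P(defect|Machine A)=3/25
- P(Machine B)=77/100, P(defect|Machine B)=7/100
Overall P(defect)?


P(B) = Σ P(B|Aᵢ)×P(Aᵢ)
  3/25×23/100 = 69/2500
  7/100×77/100 = 539/10000
Sum = 163/2000

P(defect) = 163/2000 ≈ 8.15%


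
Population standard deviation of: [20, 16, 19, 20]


Mean = 75/4
  (20-75/4)²=25/16
  (16-75/4)²=121/16
  (19-75/4)²=1/16
  (20-75/4)²=25/16
Σ(x-μ)² = 43/4
σ² = (43/4)/4 = 43/16

σ = √(43/16) ≈ 1.6394


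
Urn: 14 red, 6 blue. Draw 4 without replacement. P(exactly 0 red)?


Hypergeometric: C(14,0)×C(6,4)/C(20,4)
= 1×15/4845 = 1/323

P(X=0) = 1/323 ≈ 0.31%


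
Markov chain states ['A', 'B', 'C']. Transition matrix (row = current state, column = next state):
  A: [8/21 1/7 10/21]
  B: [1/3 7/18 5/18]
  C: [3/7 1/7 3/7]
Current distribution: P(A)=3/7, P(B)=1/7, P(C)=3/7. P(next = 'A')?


P(next=A) = Σᵢ P(now=i)×P(i→A)
= 3/7×8/21 + 1/7×1/3 + 3/7×3/7
= 8/49 + 1/21 + 9/49 = 58/147

P = 58/147 ≈ 0.3946


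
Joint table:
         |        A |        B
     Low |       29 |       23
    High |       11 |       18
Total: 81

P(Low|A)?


P(Low|A) = 29/(29+11) = 29/40

P = 29/40 ≈ 72.50%


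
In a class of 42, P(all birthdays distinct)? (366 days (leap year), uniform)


P(all different) = Π(366-i)/366 for i=0..41
= (366/366)×(365/366)×...×(325/366)
= 0.086572

P ≈ 0.0866 ≈ 8.66%


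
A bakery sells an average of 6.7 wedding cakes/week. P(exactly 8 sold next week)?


Poisson(λ=6.7): P(X=8) = e^(-λ)×λ^k/k!
= e^(-6.7) × 6.7^8 / 8!
≈ 0.001230911903 × 4060676.77557 / 40320 ≈ 0.123967

P(X=8) ≈ 0.123967 ≈ 12.40%


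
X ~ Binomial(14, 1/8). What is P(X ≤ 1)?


P(X ≤ 1) = Σ P(X=i) for i=0..1
P(X=0) = 678223072849/4398046511104
P(X=1) = 678223072849/2199023255552
Sum = 2034669218547/4398046511104

P(X ≤ 1) = 2034669218547/4398046511104 ≈ 46.26%


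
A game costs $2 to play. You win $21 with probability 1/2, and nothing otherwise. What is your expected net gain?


E[gain] = (21-2)×1/2 + (-2)×1/2
= 19/2 - 1 = 17/2

Expected net gain = $17/2 ≈ $8.50


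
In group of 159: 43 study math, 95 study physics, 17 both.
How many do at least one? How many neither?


|A∪B| = 43+95-17 = 121
Neither = 159-121 = 38

At least one: 121; Neither: 38


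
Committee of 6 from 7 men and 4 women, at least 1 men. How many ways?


Count by #men:
  2M,4W: C(7,2)×C(4,4)=21
  3M,3W: C(7,3)×C(4,3)=140
  4M,2W: C(7,4)×C(4,2)=210
  5M,1W: C(7,5)×C(4,1)=84
  6M,0W: C(7,6)×C(4,0)=7
Total = 462

462


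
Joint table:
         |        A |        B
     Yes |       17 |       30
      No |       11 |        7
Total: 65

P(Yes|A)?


P(Yes|A) = 17/(17+11) = 17/28

P = 17/28 ≈ 60.71%


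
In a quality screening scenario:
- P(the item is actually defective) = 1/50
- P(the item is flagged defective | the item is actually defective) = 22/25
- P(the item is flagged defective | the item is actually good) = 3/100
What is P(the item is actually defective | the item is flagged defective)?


Using Bayes' theorem:
P(A|B) = P(B|A)·P(A) / P(B)

P(the item is flagged defective) = 22/25 × 1/50 + 3/100 × 49/50
= 11/625 + 147/5000 = 47/1000

P(the item is actually defective|the item is flagged defective) = (11/625) / (47/1000) = 88/235

P(the item is actually defective|the item is flagged defective) = 88/235 ≈ 37.45%


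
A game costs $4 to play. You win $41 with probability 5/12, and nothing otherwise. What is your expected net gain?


E[gain] = (41-4)×5/12 + (-4)×7/12
= 185/12 - 7/3 = 157/12

Expected net gain = $157/12 ≈ $13.08


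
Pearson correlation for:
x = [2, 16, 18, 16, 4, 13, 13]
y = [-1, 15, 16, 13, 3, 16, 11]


n=7, Σx=82, Σy=73, Σxy=1097, Σx²=1194, Σy²=1037
r = (7×1097 - 82×73)/√((7×1194 - 82²)(7×1037 - 73²))
= 1693/√(1634×1930) = 1693/√3153620 ≈ 1693/1775.8435 ≈ 0.9533

r ≈ 0.9533


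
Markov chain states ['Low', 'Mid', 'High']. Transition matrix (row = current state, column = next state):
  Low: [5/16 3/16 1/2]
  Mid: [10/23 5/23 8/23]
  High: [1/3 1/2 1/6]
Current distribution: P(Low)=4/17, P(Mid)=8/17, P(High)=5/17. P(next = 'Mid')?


P(next=Mid) = Σᵢ P(now=i)×P(i→Mid)
= 4/17×3/16 + 8/17×5/23 + 5/17×1/2
= 3/68 + 40/391 + 5/34 = 27/92

P = 27/92 ≈ 0.2935


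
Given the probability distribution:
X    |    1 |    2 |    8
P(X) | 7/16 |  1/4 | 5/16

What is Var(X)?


E[X] = 55/16
E[X²] = 343/16
Var(X) = E[X²] - (E[X])² = 343/16 - 3025/256 = 2463/256

Var(X) = 2463/256 ≈ 9.6211


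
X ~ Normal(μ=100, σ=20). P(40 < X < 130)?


z₁=(40-100)/20=-3.0, z₂=(130-100)/20=1.5
P = Φ(1.5) - Φ(-3.0) = 0.933193 - 0.001350 = 0.931843 ≈ 0.9318

P(40 < X < 130) ≈ 0.9318


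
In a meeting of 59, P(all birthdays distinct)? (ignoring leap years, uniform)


P(all different) = Π(365-i)/365 for i=0..58
= (365/365)×(364/365)×...×(307/365)
= 0.007011

P ≈ 0.0070 ≈ 0.70%


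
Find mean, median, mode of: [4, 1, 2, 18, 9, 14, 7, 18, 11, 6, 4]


Sorted: [1, 2, 4, 4, 6, 7, 9, 11, 14, 18, 18]
Mean = 94/11
Median = 7
Freq: {4: 2, 1: 1, 2: 1, 18: 2, 9: 1, 14: 1, 7: 1, 11: 1, 6: 1}
Mode: [4, 18]

Mean=94/11, Median=7, Mode=[4, 18]


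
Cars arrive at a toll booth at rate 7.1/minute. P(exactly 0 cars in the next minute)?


Poisson(λ=7.1): P(X=0) = e^(-λ)×λ^k/k!
= e^(-7.1) × 7.1^0 / 0!
≈ 0.0008251049233 × 1 / 1 ≈ 0.000825

P(X=0) ≈ 0.000825 ≈ 0.08%


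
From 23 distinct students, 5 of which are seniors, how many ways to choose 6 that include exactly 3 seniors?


Choose 3 of the 5 seniors and 3 of the other 18 students:
C(5,3)×C(18,3) = 10×816 = 8160

8160


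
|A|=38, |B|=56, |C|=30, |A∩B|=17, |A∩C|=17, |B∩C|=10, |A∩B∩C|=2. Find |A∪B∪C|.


|A∪B∪C| = 38+56+30-17-17-10+2 = 82

|A∪B∪C| = 82


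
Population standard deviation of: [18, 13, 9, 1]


Mean = 41/4
  (18-41/4)²=961/16
  (13-41/4)²=121/16
  (9-41/4)²=25/16
  (1-41/4)²=1369/16
Σ(x-μ)² = 619/4
σ² = (619/4)/4 = 619/16

σ = √(619/16) ≈ 6.2199


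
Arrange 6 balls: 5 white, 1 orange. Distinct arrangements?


6!/(5!×1!) = 6

6


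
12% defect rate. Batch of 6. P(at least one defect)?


P(all good) = (22/25)^6 = 113379904/244140625
P(≥1 defect) = 130760721/244140625

P = 130760721/244140625 ≈ 53.56%


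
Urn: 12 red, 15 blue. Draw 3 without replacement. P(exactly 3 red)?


Hypergeometric: C(12,3)×C(15,0)/C(27,3)
= 220×1/2925 = 44/585

P(X=3) = 44/585 ≈ 7.52%


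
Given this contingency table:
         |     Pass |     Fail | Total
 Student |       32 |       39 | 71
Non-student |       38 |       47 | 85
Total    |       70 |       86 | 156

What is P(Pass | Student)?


P(Pass | Student) = 32/(32+39) = 32/71

P(Pass|Student) = 32/71 ≈ 45.07%


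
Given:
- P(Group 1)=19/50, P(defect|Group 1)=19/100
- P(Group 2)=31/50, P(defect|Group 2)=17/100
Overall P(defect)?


P(B) = Σ P(B|Aᵢ)×P(Aᵢ)
  19/100×19/50 = 361/5000
  17/100×31/50 = 527/5000
Sum = 111/625

P(defect) = 111/625 ≈ 17.76%


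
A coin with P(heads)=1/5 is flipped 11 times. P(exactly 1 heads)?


Binomial: P(X=1) = C(11,1)×p^1×(1-p)^10
= 11 × 1/5 × 1048576/9765625 = 11534336/48828125

P(X=1) = 11534336/48828125 ≈ 23.62%


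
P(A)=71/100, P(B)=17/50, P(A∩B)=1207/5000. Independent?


P(A)×P(B) = 1207/5000
P(A∩B) = 1207/5000
Equal ✓ → Independent

Yes, independent


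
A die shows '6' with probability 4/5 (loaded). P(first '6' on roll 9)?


Geometric: P(X=9) = (1-p)^(k-1)×p = (1/5)^8×4/5 = 4/1953125

P(X=9) = 4/1953125 ≈ 0.00%


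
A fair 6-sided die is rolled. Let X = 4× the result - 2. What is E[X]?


E[die] = (1+6)/2 = 7/2
E[X] = 4×7/2 - 2 = 12

E[X] = 12


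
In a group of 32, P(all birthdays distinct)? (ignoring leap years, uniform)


P(all different) = Π(365-i)/365 for i=0..31
= (365/365)×(364/365)×...×(334/365)
= 0.246652

P ≈ 0.2467 ≈ 24.67%


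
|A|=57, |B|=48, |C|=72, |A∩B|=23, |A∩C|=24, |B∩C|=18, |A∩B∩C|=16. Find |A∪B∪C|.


|A∪B∪C| = 57+48+72-23-24-18+16 = 128

|A∪B∪C| = 128


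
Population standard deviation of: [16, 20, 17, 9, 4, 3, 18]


Mean = 87/7
  (16-87/7)²=625/49
  (20-87/7)²=2809/49
  (17-87/7)²=1024/49
  (9-87/7)²=576/49
  (4-87/7)²=3481/49
  (3-87/7)²=4356/49
  (18-87/7)²=1521/49
Σ(x-μ)² = 2056/7
σ² = (2056/7)/7 = 2056/49

σ = √(2056/49) ≈ 6.4776


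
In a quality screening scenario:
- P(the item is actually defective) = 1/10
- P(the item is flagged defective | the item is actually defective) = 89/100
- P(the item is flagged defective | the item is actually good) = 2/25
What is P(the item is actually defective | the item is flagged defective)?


Using Bayes' theorem:
P(A|B) = P(B|A)·P(A) / P(B)

P(the item is flagged defective) = 89/100 × 1/10 + 2/25 × 9/10
= 89/1000 + 9/125 = 161/1000

P(the item is actually defective|the item is flagged defective) = (89/1000) / (161/1000) = 89/161

P(the item is actually defective|the item is flagged defective) = 89/161 ≈ 55.28%


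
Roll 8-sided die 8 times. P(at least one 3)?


P(no 3)^8 = (7/8)^8 = 5764801/16777216
P(≥1) = 1 - 5764801/16777216 = 11012415/16777216

P = 11012415/16777216 ≈ 65.64%


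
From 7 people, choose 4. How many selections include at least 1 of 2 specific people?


Complement: C(7,4) - C(5,4) = 35 - 5 = 30

30


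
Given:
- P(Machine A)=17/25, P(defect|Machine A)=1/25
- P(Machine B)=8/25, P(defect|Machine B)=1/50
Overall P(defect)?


P(B) = Σ P(B|Aᵢ)×P(Aᵢ)
  1/25×17/25 = 17/625
  1/50×8/25 = 4/625
Sum = 21/625

P(defect) = 21/625 ≈ 3.36%


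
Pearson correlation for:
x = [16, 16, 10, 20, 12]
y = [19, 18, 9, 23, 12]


n=5, Σx=74, Σy=81, Σxy=1286, Σx²=1156, Σy²=1439
r = (5×1286 - 74×81)/√((5×1156 - 74²)(5×1439 - 81²))
= 436/√(304×634) = 436/√192736 ≈ 436/439.0171 ≈ 0.9931

r ≈ 0.9931


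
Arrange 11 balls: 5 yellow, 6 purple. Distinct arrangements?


11!/(5!×6!) = 462

462


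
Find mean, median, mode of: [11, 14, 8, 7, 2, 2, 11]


Sorted: [2, 2, 7, 8, 11, 11, 14]
Mean = 55/7
Median = 8
Freq: {11: 2, 14: 1, 8: 1, 7: 1, 2: 2}
Mode: [2, 11]

Mean=55/7, Median=8, Mode=[2, 11]


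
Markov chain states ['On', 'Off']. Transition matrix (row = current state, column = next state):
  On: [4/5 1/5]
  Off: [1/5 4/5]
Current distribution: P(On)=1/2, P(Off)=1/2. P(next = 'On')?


P(next=On) = Σᵢ P(now=i)×P(i→On)
= 1/2×4/5 + 1/2×1/5
= 2/5 + 1/10 = 1/2

P = 1/2 ≈ 0.5000


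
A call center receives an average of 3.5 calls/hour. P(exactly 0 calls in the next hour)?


Poisson(λ=3.5): P(X=0) = e^(-λ)×λ^k/k!
= e^(-3.5) × 3.5^0 / 0!
≈ 0.03019738342 × 1 / 1 ≈ 0.030197

P(X=0) ≈ 0.030197 ≈ 3.02%


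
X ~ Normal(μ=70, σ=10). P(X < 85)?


z = (85-70)/10 = 1.5
P(Z < 1.5) = 0.9332

P(X < 85) ≈ 0.9332


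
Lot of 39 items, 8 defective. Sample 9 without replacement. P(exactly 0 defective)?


Hypergeometric: C(8,0)×C(31,9)/C(39,9)
= 1×20160075/211915132 = 50025/525844

P(X=0) = 50025/525844 ≈ 9.51%


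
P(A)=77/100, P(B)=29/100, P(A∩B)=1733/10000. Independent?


P(A)×P(B) = 2233/10000
P(A∩B) = 1733/10000
Not equal → NOT independent

No, not independent


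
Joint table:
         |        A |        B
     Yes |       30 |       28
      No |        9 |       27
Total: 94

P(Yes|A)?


P(Yes|A) = 30/(30+9) = 30/39 = 10/13

P = 10/13 ≈ 76.92%


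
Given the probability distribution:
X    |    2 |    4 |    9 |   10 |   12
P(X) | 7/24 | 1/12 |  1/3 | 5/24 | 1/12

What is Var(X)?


E[X] = 7
E[X²] = 187/3
Var(X) = E[X²] - (E[X])² = 187/3 - 49 = 40/3

Var(X) = 40/3 ≈ 13.3333


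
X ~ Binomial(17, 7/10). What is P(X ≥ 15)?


P(X ≥ 15) = Σ P(X=i) for i=15..17
P(X=15) = 726376911021279/12500000000000000
P(X=16) = 1694879459049651/100000000000000000
P(X=17) = 232630513987207/100000000000000000
Sum = 773852526120709/10000000000000000

P(X ≥ 15) = 773852526120709/10000000000000000 ≈ 7.74%


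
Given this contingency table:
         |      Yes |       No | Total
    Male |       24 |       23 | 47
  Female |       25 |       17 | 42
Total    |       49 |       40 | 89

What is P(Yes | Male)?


P(Yes | Male) = 24/(24+23) = 24/47

P(Yes|Male) = 24/47 ≈ 51.06%


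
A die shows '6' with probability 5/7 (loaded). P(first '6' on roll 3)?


Geometric: P(X=3) = (1-p)^(k-1)×p = (2/7)^2×5/7 = 20/343

P(X=3) = 20/343 ≈ 5.83%


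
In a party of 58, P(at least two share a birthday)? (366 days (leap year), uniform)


P(all different) = Π(366-i)/366 for i=0..57
= 0.008451
P(match) = 1 - 0.008451 = 0.991549

P ≈ 0.9915 ≈ 99.15%
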